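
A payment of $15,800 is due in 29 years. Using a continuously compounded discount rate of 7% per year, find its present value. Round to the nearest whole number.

P = A·e^(−rt) = 15,800·e^(−2.03).
e^(−2.03) ≈ 0.13133552115, so P ≈ 2,075.1012.

$2,075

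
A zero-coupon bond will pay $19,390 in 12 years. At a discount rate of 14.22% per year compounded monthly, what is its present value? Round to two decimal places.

$3,555.12

Growth factor = (1 + 0.01185)^144 ≈ 5.4541061615.
P = 19,390/5.4541061615 ≈ 3,555.1197.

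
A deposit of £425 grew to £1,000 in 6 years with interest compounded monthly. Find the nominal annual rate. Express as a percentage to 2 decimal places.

14.35%

The 72-period growth factor is 1,000/425 = 2.35294.
r/12 = 2.35294^(1/72) − 1 ≈ 0.0119551, so r ≈ 12·0.0119551 = 14.34618%.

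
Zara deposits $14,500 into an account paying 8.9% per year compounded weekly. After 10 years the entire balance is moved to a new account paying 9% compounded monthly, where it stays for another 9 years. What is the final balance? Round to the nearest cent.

After 10 years at 8.9%: 14,500 × 2.4332777903 ≈ 35,282.5280.
Then 9 years at 9%: 35,282.5280 × 2.2411241722 ≈ 79,072.5263.

$79,072.53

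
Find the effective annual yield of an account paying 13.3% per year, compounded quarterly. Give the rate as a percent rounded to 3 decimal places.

13.978%

One year is 4 periods at 0.03325 each: (1 + 0.03325)^4 ≈ 1.139782.
EAR = 1.139782 − 1 ≈ 13.97816%.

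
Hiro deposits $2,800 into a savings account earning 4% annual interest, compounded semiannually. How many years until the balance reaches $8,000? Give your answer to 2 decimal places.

We need (1 + 0.02)^(2t) = 2.8571, so 2t = ln 2.8571 / ln 1.02 ≈ 53.0143.
t ≈ 53.0143/2 = 26.5071 years.

26.51 years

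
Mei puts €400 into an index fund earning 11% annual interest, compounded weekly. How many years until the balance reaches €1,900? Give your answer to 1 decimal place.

14.2 years

We need (1 + 0.00211538)^(52t) = 4.75, so 52t = ln 4.75 / ln 1.002115 ≈ 737.3563.
t ≈ 737.3563/52 = 14.1799 years.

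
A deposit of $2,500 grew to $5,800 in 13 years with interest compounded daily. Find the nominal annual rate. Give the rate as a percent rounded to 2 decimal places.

6.47%

The 4745-period growth factor is 5,800/2,500 = 2.32.
r/365 = 2.32^(1/4745) − 1 ≈ 0.000177374, so r ≈ 365·0.000177374 = 6.47417%.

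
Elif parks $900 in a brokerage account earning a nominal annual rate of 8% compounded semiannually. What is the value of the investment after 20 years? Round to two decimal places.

Periodic rate = 8%/2 = 0.04; periods = 2·20 = 40.
A = 900·(1 + 0.04)^40 ≈ 900·4.801020628 ≈ 4,320.9186.

$4,320.92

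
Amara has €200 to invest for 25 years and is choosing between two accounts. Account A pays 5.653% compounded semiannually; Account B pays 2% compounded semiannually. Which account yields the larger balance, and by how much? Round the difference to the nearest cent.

Account A, by €476.98

Account A growth factor: (1 + 0.028265)^50 ≈ 4.02951409; balance ≈ 805.9028.
Account B growth factor: (1 + 0.01)^50 ≈ 1.64463182; balance ≈ 328.9264.
Account A is larger by 476.9765.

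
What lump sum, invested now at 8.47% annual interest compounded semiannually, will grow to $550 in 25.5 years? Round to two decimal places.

Periodic rate = 8.47%/2 = 0.04235; 51 periods.
P = 550/(1 + 0.04235)^51 ≈ 550/8.29262654 ≈ 66.3240.

$66.32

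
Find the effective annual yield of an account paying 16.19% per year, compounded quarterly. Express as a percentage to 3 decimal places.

17.200%

EAR = (1 + 16.19%/4)^4 − 1 = (1 + 0.040475)^4 − 1.
(1 + 0.040475)^4 ≈ 1.171997, so EAR ≈ 17.19973%.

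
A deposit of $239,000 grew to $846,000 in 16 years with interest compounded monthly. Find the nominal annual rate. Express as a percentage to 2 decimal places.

7.93%

(1 + r/12)^192 = 846,000/239,000 = 3.53975.
1 + r/12 = 3.53975^(1/192) ≈ 1.006605, so r/12 ≈ 0.00660534.
r ≈ 12·0.00660534 = 7.92641%.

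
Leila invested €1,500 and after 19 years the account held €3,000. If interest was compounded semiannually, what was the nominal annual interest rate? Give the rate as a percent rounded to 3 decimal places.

(1 + r/2)^38 = 3,000/1,500 = 2.
1 + r/2 = 2^(1/38) ≈ 1.018408, so r/2 ≈ 0.0184081.
r ≈ 2·0.0184081 = 3.68162%.

3.682%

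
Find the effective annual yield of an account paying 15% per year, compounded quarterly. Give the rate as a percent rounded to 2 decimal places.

15.87%

One year is 4 periods at 0.0375 each: (1 + 0.0375)^4 ≈ 1.15865.
EAR = 1.15865 − 1 ≈ 15.86504%.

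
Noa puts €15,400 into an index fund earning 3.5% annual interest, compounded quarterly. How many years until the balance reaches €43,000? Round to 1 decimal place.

We need (1 + 0.00875)^(4t) = 2.7922, so 4t = ln 2.7922 / ln 1.00875 ≈ 117.8650.
t ≈ 117.8650/4 = 29.4662 years.

29.5 years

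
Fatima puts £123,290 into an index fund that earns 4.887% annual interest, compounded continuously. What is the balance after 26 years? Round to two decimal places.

A = P·e^(rt) = 123,290·e^(0.04887·26) = 123,290·e^1.27062.
e^1.27062 ≈ 3.56306097548, so A ≈ 439,289.7877.

£439,289.79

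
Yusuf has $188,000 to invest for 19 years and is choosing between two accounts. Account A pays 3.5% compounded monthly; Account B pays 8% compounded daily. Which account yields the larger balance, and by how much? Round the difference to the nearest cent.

Account B, by $494,224.63

Account A growth factor: (1 + 0.035/12)^228 ≈ 1.94260933992; balance ≈ 365,210.5559.
Account B growth factor: (1 + 0.08/365)^6935 ≈ 4.57146374985; balance ≈ 859,435.1850.
Account B is larger by 494,224.6291.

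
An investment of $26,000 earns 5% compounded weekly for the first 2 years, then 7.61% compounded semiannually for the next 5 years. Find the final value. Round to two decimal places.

$41,741.17

After 2 years at 5%: 26,000 × 1.1051178202 ≈ 28,733.0633.
Then 5 years at 7.61%: 28,733.0633 × 1.4527227168 ≈ 41,741.1738.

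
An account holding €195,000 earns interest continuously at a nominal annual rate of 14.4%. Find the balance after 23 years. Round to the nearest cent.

A = P·e^(rt) = 195,000·e^(0.144·23) = 195,000·e^3.312.
e^3.312 ≈ 27.43995052963, so A ≈ 5,350,790.3533.

€5,350,790.35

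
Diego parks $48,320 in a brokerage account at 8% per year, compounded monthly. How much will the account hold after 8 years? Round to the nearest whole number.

Periodic rate = 8%/12 = 0.00666667; periods = 12·8 = 96.
A = 48,320·(1 + 0.08/12)^96 ≈ 48,320·1.8924572199 ≈ 91,443.5329.

$91,444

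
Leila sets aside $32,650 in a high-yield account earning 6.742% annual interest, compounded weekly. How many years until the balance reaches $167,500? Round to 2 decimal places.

24.27 years

We need (1 + 0.00129654)^(52t) = 5.1302, so 52t = ln 5.1302 / ln 1.001297 ≈ 1261.9743.
t ≈ 1261.9743/52 = 24.2687 years.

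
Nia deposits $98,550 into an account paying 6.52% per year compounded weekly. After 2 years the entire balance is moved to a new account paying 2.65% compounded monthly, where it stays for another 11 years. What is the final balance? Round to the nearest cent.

After 2 years at 6.52%: 98,550 × 1.13919095003 ≈ 112,267.2681.
Then 11 years at 2.65%: 112,267.2681 × 1.3380035414 ≈ 150,214.0023.

$150,214.00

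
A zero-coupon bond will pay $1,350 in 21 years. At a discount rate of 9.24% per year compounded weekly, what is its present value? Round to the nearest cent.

$194.26

Periodic rate = 9.24%/52 = 0.00177692; 1092 periods.
P = 1,350/(1 + 0.0924/52)^1092 ≈ 1,350/6.949558058 ≈ 194.2570.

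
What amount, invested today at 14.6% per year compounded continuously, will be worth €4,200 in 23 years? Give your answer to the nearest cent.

P = A·e^(−rt) = 4,200·e^(−3.358).
e^(−3.358) ≈ 0.03480479898, so P ≈ 146.1802.

€146.18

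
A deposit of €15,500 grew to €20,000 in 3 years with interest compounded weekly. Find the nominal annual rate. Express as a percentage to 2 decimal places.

8.50%

(1 + r/52)^156 = 20,000/15,500 = 1.29032.
1 + r/52 = 1.29032^(1/156) ≈ 1.001635, so r/52 ≈ 0.00163526.
r ≈ 52·0.00163526 = 8.50335%.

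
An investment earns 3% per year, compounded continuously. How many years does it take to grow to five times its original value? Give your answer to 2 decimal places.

e^(0.03t) = 5, so 0.03t = ln 5 ≈ 1.6094.
t ≈ 1.6094/0.03 ≈ 53.6479.

53.65 years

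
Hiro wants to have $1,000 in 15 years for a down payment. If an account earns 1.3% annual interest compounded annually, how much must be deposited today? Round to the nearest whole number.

$824

Growth factor = (1 + 0.013)^15 ≈ 1.21378476.
P = 1,000/1.21378476 ≈ 823.8693.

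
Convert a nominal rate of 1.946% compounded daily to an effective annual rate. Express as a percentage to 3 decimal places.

1.965%

EAR = (1 + 1.946%/365)^365 − 1 = (1 + 0.0000533151)^365 − 1.
(1 + 0.0000533151)^365 ≈ 1.01965, so EAR ≈ 1.96501%.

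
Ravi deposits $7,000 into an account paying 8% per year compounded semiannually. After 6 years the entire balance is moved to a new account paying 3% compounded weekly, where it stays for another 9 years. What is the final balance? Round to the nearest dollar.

$14,680

After 6 years at 8%: 7,000 × 1.6010322186 ≈ 11,207.2255.
Then 9 years at 3%: 11,207.2255 × 1.3098624678 ≈ 14,679.9241.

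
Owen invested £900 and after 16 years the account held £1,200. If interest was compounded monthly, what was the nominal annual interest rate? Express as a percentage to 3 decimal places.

1.799%

The 192-period growth factor is 1,200/900 = 1.33333.
r/12 = 1.33333^(1/192) − 1 ≈ 0.00149947, so r ≈ 12·0.00149947 = 1.79936%.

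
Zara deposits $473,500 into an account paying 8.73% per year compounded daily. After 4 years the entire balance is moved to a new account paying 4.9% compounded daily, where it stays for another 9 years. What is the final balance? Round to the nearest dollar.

$1,043,442

After 4 years at 8.73%: 473,500 × 1.41787354564 ≈ 671,363.1239.
Then 9 years at 4.9%: 671,363.1239 × 1.554214698894 ≈ 1,043,442.4354.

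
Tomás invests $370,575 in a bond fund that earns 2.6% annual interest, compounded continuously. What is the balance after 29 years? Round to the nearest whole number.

A = P·e^(rt) = 370,575·e^(0.026·29) = 370,575·e^0.754.
e^0.754 ≈ 2.12548497528, so A ≈ 787,651.5947.

$787,652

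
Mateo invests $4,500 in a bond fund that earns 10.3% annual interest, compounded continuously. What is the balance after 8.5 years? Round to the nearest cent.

$10,800.34

A = P·e^(rt) = 4,500·e^(0.103·8.5) = 4,500·e^0.8755.
e^0.8755 ≈ 2.4000750315, so A ≈ 10,800.3376.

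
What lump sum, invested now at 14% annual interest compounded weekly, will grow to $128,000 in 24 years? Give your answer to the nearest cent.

$4,466.23

Growth factor = (1 + 0.14/52)^1248 ≈ 28.6595013966.
P = 128,000/28.6595013966 ≈ 4,466.2326.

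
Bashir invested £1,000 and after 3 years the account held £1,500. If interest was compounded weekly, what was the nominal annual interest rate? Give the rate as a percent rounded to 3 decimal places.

13.533%

(1 + r/52)^156 = 1,500/1,000 = 1.5.
1 + r/52 = 1.5^(1/156) ≈ 1.002603, so r/52 ≈ 0.00260252.
r ≈ 52·0.00260252 = 13.53308%.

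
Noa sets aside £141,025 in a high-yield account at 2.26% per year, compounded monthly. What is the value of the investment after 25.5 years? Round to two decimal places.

£250,809.87

Growth factor = (1 + 0.0226/12)^306 ≈ 1.7784780988.
A ≈ 141,025 × 1.7784780988 ≈ 250,809.8739.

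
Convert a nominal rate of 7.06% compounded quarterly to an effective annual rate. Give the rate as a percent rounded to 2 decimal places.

7.25%

EAR = (1 + 7.06%/4)^4 − 1 = (1 + 0.01765)^4 − 1.
(1 + 0.01765)^4 ≈ 1.072491, so EAR ≈ 7.24912%.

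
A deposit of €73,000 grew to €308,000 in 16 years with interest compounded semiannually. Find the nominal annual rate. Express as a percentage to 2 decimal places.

The 32-period growth factor is 308,000/73,000 = 4.21918.
r/2 = 4.21918^(1/32) − 1 ≈ 0.0460161, so r ≈ 2·0.0460161 = 9.20322%.

9.20%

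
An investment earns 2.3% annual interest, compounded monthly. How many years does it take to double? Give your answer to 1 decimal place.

(1 + 0.00191667)^(12t) = 2.
12t = ln 2 / ln(1 + 0.00191667) ≈ 0.69315/0.00191483 ≈ 361.9885.
t ≈ 30.1657.

30.2 years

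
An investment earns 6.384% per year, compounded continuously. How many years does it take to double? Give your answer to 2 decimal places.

e^(0.06384t) = 2, so 0.06384t = ln 2 ≈ 0.69315.
t ≈ 0.69315/0.06384 ≈ 10.8576.

10.86 years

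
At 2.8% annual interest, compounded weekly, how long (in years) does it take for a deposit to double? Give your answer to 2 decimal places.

(1 + 0.000538462)^(52t) = 2.
52t = ln 2 / ln(1 + 0.000538462) ≈ 0.69315/0.000538317 ≈ 1287.6199.
t ≈ 24.7619.

24.76 years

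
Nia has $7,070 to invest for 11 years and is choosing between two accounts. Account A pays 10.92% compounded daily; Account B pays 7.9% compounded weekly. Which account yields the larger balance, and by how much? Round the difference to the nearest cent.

A: (1 + 0.1092/365)^4015 ≈ 3.3235063312, so 7,070 × 3.3235063312 ≈ 23,497.1898.
B: (1 + 0.079/52)^572 ≈ 2.3829532077, so 7,070 × 2.3829532077 ≈ 16,847.4792.
Difference ≈ 6,649.7106 in favor of A.

Account A, by $6,649.71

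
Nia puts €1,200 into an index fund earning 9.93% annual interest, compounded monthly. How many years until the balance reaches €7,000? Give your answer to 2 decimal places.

17.83 years

We need (1 + 0.008275)^(12t) = 5.8333, so 12t = ln 5.8333 / ln 1.008275 ≈ 214.0031.
t ≈ 214.0031/12 = 17.8336 years.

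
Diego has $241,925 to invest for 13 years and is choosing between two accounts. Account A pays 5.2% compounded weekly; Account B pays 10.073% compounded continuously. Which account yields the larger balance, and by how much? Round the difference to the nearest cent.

Account B, by $420,695.48

Account A growth factor: (1 + 0.001)^676 ≈ 1.96533403878; balance ≈ 475,463.4373.
Account B growth factor: e^(0.10073·13) = e^1.30949 ≈ 3.70428404552; balance ≈ 896,158.9177.
Account B is larger by 420,695.4804.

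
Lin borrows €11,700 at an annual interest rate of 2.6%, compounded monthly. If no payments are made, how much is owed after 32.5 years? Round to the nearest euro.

Periodic rate = 2.6%/12 = 0.00216667; periods = 12·32.5 = 390.
A = 11,700·(1 + 0.026/12)^390 ≈ 11,700·2.3258507904 ≈ 27,212.4542.

€27,212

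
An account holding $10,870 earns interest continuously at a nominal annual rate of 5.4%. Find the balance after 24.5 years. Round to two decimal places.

A = P·e^(rt) = 10,870·e^(0.054·24.5) = 10,870·e^1.323.
e^1.323 ≈ 3.7546685036, so A ≈ 40,813.2466.

$40,813.25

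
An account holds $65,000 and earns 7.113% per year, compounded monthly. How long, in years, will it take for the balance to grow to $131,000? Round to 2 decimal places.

9.88 years

We need (1 + 0.0059275)^(12t) = 2.0154, so 12t = ln 2.0154 / ln 1.005928 ≈ 118.5804.
t ≈ 118.5804/12 = 9.8817 years.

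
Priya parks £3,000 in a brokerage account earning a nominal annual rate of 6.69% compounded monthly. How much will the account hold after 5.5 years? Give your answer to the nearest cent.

Growth factor = (1 + 0.005575)^66 ≈ 1.443294194.
A ≈ 3,000 × 1.443294194 ≈ 4,329.8826.

£4,329.88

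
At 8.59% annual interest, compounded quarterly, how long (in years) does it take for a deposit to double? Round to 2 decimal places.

(1 + 0.021475)^(4t) = 2.
4t = ln 2 / ln(1 + 0.021475) ≈ 0.69315/0.0212477 ≈ 32.6223.
t ≈ 8.1556.

8.16 years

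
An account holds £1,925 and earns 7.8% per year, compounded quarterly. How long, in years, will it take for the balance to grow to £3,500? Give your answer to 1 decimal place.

7.7 years

We need (1 + 0.0195)^(4t) = 1.8182, so 4t = ln 1.8182 / ln 1.0195 ≈ 30.9563.
t ≈ 30.9563/4 = 7.7391 years.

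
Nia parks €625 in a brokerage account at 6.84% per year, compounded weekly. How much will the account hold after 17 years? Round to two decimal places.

Growth factor = (1 + 0.0684/52)^884 ≈ 3.196434294.
A ≈ 625 × 3.196434294 ≈ 1,997.7714.

€1,997.77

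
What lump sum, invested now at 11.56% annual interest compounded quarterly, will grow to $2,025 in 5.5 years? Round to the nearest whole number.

$1,082

Growth factor = (1 + 0.0289)^22 ≈ 1.87158553.
P = 2,025/1.87158553 ≈ 1,081.9703.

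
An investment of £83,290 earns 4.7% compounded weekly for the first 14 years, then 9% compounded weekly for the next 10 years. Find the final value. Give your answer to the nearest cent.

£395,145.23

After 14 years at 4.7%: 83,290 × 1.93035285702 ≈ 160,779.0895.
Then 10 years at 9%: 160,779.0895 × 2.45769041032 ≈ 395,145.2263.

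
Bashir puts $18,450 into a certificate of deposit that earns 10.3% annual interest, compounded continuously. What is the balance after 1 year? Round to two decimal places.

$20,451.67

A = P·e^(rt) = 18,450·e^(0.103·1) = 18,450·e^0.103.
e^0.103 ≈ 1.1084914091, so A ≈ 20,451.6665.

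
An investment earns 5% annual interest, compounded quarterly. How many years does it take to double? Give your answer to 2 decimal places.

13.95 years

(1 + 0.0125)^(4t) = 2.
4t = ln 2 / ln(1 + 0.0125) ≈ 0.69315/0.0124225 ≈ 55.7976.
t ≈ 13.9494.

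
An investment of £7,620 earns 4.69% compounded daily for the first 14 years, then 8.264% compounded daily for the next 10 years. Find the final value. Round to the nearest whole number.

After 14 years at 4.69%: 7,620 × 1.9281438787 ≈ 14,692.4564.
Then 10 years at 8.264%: 14,692.4564 × 2.2848639021 ≈ 33,570.2632.

£33,570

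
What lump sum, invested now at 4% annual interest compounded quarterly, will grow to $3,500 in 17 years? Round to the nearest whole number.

Growth factor = (1 + 0.01)^68 ≈ 1.967222202.
P = 3,500/1.967222202 ≈ 1,779.1584.

$1,779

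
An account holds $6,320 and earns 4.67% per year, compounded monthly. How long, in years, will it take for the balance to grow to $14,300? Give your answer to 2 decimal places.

(1 + 0.00389167)^(12t) = 14,300/6,320 = 2.2627.
12t·ln(1 + 0.00389167) = ln(2.2627); 12t = 0.81654/0.00388411 ≈ 210.2256.
t ≈ 17.5188 years.

17.52 years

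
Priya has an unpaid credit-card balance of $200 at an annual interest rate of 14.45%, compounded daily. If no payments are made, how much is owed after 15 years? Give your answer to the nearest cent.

$1,746.53

Growth factor = (1 + 0.1445/365)^5475 ≈ 8.732669144.
A ≈ 200 × 8.732669144 ≈ 1,746.5338.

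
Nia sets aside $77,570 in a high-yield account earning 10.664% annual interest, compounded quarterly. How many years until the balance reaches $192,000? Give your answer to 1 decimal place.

8.6 years

(1 + 0.02666)^(4t) = 192,000/77,570 = 2.4752.
4t·ln(1 + 0.02666) = ln(2.4752); 4t = 0.90631/0.0263108 ≈ 34.4465.
t ≈ 8.6116 years.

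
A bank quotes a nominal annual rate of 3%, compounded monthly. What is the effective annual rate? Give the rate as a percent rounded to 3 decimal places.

EAR = (1 + 3%/12)^12 − 1 = (1 + 0.0025)^12 − 1.
(1 + 0.0025)^12 ≈ 1.030416, so EAR ≈ 3.04160%.

3.042%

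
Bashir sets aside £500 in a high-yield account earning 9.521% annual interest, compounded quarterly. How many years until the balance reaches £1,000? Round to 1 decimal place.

7.4 years

We need (1 + 0.0238025)^(4t) = 2, so 4t = ln 2 / ln 1.023802 ≈ 29.4660.
t ≈ 29.4660/4 = 7.3665 years.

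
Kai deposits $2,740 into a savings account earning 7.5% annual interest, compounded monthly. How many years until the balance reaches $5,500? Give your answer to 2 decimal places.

(1 + 0.00625)^(12t) = 5,500/2,740 = 2.0073.
12t·ln(1 + 0.00625) = ln(2.0073); 12t = 0.69679/0.00623055 ≈ 111.8345.
t ≈ 9.3195 years.

9.32 years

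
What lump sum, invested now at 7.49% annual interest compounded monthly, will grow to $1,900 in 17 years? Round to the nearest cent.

Periodic rate = 7.49%/12 = 0.00624167; 204 periods.
P = 1,900/(1 + 0.0749/12)^204 ≈ 1,900/3.558512787 ≈ 533.9309.

$533.93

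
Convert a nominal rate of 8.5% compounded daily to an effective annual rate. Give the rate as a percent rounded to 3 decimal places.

EAR = (1 + 8.5%/365)^365 − 1 = (1 + 0.000232877)^365 − 1.
(1 + 0.000232877)^365 ≈ 1.088706, so EAR ≈ 8.87063%.

8.871%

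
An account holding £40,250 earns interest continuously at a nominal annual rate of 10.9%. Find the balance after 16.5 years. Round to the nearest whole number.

A = P·e^(rt) = 40,250·e^(0.109·16.5) = 40,250·e^1.7985.
e^1.7985 ≈ 6.04057979567, so A ≈ 243,133.3368.

£243,133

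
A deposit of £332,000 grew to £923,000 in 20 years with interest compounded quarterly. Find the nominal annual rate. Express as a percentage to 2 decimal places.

5.15%

(1 + r/4)^80 = 923,000/332,000 = 2.78012.
1 + r/4 = 2.78012^(1/80) ≈ 1.012863, so r/4 ≈ 0.0128632.
r ≈ 4·0.0128632 = 5.14528%.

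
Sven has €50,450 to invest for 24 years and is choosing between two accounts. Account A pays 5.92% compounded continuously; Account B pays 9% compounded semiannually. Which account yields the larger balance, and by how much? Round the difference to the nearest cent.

A: e^(0.0592·24) = e^1.4208 ≈ 4.14043146084, so 50,450 × 4.14043146084 ≈ 208,884.7672.
B: (1 + 0.045)^48 ≈ 8.2714555734, so 50,450 × 8.2714555734 ≈ 417,294.9337.
Difference ≈ 208,410.1665 in favor of B.

Account B, by €208,410.17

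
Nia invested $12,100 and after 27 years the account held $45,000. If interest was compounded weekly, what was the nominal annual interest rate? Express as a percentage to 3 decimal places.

The 1404-period growth factor is 45,000/12,100 = 3.71901.
r/52 = 3.71901^(1/1404) − 1 ≈ 0.000935948, so r ≈ 52·0.000935948 = 4.86693%.

4.867%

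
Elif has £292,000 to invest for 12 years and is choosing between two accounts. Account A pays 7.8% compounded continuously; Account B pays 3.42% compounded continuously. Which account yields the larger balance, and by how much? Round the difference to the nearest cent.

A: e^(0.078·12) = e^0.936 ≈ 2.54976194523, so 292,000 × 2.54976194523 ≈ 744,530.4880.
B: e^(0.0342·12) = e^0.4104 ≈ 1.50742063279, so 292,000 × 1.50742063279 ≈ 440,166.8248.
Difference ≈ 304,363.6632 in favor of A.

Account A, by £304,363.66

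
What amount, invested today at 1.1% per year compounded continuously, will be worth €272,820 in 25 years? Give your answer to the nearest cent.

€207,226.47

P = A·e^(−rt) = 272,820·e^(−0.275).
e^(−0.275) ≈ 0.759572123225, so P ≈ 207,226.4667.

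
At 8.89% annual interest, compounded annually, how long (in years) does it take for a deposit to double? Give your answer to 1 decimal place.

8.1 years

(1 + 0.0889)^t = 2.
t = ln 2 / ln(1 + 0.0889) ≈ 0.69315/0.085168 ≈ 8.1386.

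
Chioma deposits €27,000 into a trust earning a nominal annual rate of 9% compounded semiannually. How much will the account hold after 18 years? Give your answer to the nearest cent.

Periodic rate = 9%/2 = 0.045; periods = 2·18 = 36.
A = 27,000·(1 + 0.045)^36 ≈ 27,000·4.87737846148 ≈ 131,689.2185.

€131,689.22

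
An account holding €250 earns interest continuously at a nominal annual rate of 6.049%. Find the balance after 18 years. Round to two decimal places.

€742.69

A = P·e^(rt) = 250·e^(0.06049·18) = 250·e^1.08882.
e^1.08882 ≈ 2.9707665, so A ≈ 742.6916.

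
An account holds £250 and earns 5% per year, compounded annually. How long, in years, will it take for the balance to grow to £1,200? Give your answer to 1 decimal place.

32.2 years

We need (1 + 0.05)^t = 4.8, so t = ln 4.8 / ln 1.05 ≈ 32.1502.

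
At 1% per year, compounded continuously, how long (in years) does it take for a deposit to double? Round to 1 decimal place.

69.3 years

e^(0.01t) = 2, so 0.01t = ln 2 ≈ 0.69315.
t ≈ 0.69315/0.01 ≈ 69.3147.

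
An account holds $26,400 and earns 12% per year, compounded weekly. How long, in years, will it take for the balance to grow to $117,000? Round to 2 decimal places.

12.42 years

(1 + 0.00230769)^(52t) = 117,000/26,400 = 4.4318.
52t·ln(1 + 0.00230769) = ln(4.4318); 52t = 1.4888/0.00230503 ≈ 645.8951.
t ≈ 12.4211 years.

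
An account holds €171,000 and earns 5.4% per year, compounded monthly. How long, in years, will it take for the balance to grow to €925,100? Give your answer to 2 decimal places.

(1 + 0.0045)^(12t) = 925,100/171,000 = 5.4099.
12t·ln(1 + 0.0045) = ln(5.4099); 12t = 1.6882/0.00448991 ≈ 376.0076.
t ≈ 31.3340 years.

31.33 years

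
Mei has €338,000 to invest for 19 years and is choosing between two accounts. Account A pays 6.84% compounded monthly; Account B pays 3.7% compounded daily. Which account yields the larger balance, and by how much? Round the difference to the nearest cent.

A: (1 + 0.0057)^228 ≈ 3.654320458217, so 338,000 × 3.654320458217 ≈ 1,235,160.3149.
B: (1 + 0.037/365)^6935 ≈ 2.01973107407, so 338,000 × 2.01973107407 ≈ 682,669.1030.
Difference ≈ 552,491.2118 in favor of A.

Account A, by €552,491.21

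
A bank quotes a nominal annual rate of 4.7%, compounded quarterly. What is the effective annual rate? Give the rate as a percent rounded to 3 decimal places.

4.783%

EAR = (1 + 4.7%/4)^4 − 1 = (1 + 0.01175)^4 − 1.
(1 + 0.01175)^4 ≈ 1.047835, so EAR ≈ 4.78349%.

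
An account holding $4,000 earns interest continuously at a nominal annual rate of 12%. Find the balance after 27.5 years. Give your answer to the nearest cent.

$108,450.56

A = P·e^(rt) = 4,000·e^(0.12·27.5) = 4,000·e^3.3.
e^3.3 ≈ 27.1126389207, so A ≈ 108,450.5557.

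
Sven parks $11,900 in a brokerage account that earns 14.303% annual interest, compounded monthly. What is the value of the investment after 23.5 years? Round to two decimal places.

Growth factor = (1 + 0.14303/12)^282 ≈ 28.2567221309.
A ≈ 11,900 × 28.2567221309 ≈ 336,254.9934.

$336,254.99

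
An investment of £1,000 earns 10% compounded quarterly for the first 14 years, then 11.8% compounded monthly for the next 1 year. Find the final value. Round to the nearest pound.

Phase 1: 1,000·(1 + 0.025)^56 ≈ 3,985.9924.
Phase 2: 3,985.9924·(1 + 0.118/12)^12 ≈ 4,482.6299.

£4,483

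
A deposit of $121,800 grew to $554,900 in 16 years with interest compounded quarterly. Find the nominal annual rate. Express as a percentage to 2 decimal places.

9.59%

(1 + r/4)^64 = 554,900/121,800 = 4.55583.
1 + r/4 = 4.55583^(1/64) ≈ 1.023977, so r/4 ≈ 0.0239768.
r ≈ 4·0.0239768 = 9.59072%.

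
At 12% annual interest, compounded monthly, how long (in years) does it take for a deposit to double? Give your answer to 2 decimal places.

(1 + 0.01)^(12t) = 2.
12t = ln 2 / ln(1 + 0.01) ≈ 0.69315/0.00995033 ≈ 69.6607.
t ≈ 5.8051.

5.81 years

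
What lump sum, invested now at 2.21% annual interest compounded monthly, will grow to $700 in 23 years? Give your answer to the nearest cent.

$421.26

Growth factor = (1 + 0.0221/12)^276 ≈ 1.66168561.
P = 700/1.66168561 ≈ 421.2590.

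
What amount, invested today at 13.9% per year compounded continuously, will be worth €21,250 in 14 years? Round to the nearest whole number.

P = A·e^(−rt) = 21,250·e^(−1.946).
e^(−1.946) ≈ 0.14284430758, so P ≈ 3,035.4415.

€3,035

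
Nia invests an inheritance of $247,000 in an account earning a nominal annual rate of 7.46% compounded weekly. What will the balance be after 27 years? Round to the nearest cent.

Growth factor = (1 + 0.0746/52)^1404 ≈ 7.483918954496.
A ≈ 247,000 × 7.483918954496 ≈ 1,848,527.9818.

$1,848,527.98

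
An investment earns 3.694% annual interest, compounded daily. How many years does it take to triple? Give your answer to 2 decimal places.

(1 + 0.000101205)^(365t) = 3.
365t = ln 3 / ln(1 + 0.000101205) ≈ 1.0986/0.0001012 ≈ 10855.8142.
t ≈ 29.7420.

29.74 years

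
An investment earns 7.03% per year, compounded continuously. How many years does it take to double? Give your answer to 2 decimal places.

e^(0.0703t) = 2, so 0.0703t = ln 2 ≈ 0.69315.
t ≈ 0.69315/0.0703 ≈ 9.8598.

9.86 years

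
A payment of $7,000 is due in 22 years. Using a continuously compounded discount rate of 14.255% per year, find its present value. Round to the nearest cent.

$304.16

P = A·e^(−rt) = 7,000·e^(−3.1361).
e^(−3.1361) ≈ 0.04345193041, so P ≈ 304.1635.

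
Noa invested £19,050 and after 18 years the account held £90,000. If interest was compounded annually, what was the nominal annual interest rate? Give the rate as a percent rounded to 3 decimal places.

9.009%

(1 + r)^18 = 90,000/19,050 = 4.72441.
1 + r = 4.72441^(1/18) ≈ 1.090094, so r ≈ 0.0900935.
r ≈ 9.00935%.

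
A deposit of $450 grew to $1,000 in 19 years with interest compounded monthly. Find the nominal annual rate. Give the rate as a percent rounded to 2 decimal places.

The 228-period growth factor is 1,000/450 = 2.22222.
r/12 = 2.22222^(1/228) − 1 ≈ 0.00350837, so r ≈ 12·0.00350837 = 4.21004%.

4.21%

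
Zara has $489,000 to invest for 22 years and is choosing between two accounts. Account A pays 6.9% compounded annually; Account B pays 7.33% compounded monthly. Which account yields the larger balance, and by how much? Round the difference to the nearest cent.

Account B, by $318,385.16

Account A growth factor: (1 + 0.069)^22 ≈ 4.340197721153; balance ≈ 2,122,356.6856.
Account B growth factor: (1 + 0.0733/12)^264 ≈ 4.991292107879; balance ≈ 2,440,741.8408.
Account B is larger by 318,385.1551.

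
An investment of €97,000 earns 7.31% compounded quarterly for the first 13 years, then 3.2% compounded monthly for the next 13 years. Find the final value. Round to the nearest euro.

€376,862

After 13 years at 7.31%: 97,000 × 2.56439093186 ≈ 248,745.9204.
Then 13 years at 3.2%: 248,745.9204 × 1.51504678162 ≈ 376,861.7061.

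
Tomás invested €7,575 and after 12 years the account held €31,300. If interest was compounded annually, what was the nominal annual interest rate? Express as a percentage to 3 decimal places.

12.550%

The 12-period growth factor is 31,300/7,575 = 4.13201.
r = 4.13201^(1/12) − 1 ≈ 0.125503, i.e. 12.55034%.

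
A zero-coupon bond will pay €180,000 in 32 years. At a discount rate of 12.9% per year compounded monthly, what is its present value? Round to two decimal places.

Growth factor = (1 + 0.01075)^384 ≈ 60.7015809407.
P = 180,000/60.7015809407 ≈ 2,965.3264.

€2,965.33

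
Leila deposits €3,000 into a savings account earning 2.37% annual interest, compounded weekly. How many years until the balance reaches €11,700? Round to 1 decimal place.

We need (1 + 0.000455769)^(52t) = 3.9, so 52t = ln 3.9 / ln 1.000456 ≈ 2986.7893.
t ≈ 2986.7893/52 = 57.4383 years.

57.4 years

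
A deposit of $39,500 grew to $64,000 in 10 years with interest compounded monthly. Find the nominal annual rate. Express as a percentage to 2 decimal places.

4.84%

The 120-period growth factor is 64,000/39,500 = 1.62025.
r/12 = 1.62025^(1/120) − 1 ≈ 0.00402962, so r ≈ 12·0.00402962 = 4.83554%.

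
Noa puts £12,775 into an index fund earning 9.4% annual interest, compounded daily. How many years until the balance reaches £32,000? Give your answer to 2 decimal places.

9.77 years

We need (1 + 0.000257534)^(365t) = 2.5049, so 365t = ln 2.5049 / ln 1.000258 ≈ 3565.9879.
t ≈ 3565.9879/365 = 9.7698 years.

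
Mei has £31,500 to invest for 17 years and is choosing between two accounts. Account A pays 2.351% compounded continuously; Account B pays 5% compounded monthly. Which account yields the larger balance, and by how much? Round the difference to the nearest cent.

A: e^(0.02351·17) = e^0.39967 ≈ 1.4913324767, so 31,500 × 1.4913324767 ≈ 46,976.9730.
B: (1 + 0.05/12)^204 ≈ 2.3355188461, so 31,500 × 2.3355188461 ≈ 73,568.8437.
Difference ≈ 26,591.8706 in favor of B.

Account B, by £26,591.87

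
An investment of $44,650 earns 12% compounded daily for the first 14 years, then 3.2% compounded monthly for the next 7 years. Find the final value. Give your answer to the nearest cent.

$299,549.62

After 14 years at 12%: 44,650 × 5.36407472486 ≈ 239,505.9365.
Then 7 years at 3.2%: 239,505.9365 × 1.25069808476 ≈ 299,549.6160.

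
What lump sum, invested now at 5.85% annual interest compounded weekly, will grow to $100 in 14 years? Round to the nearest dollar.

Growth factor = (1 + 0.001125)^728 ≈ 2.2671866.
P = 100/2.2671866 ≈ 44.1075.

$44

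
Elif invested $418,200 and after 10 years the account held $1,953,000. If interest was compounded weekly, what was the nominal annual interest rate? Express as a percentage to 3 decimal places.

15.434%

The 520-period growth factor is 1,953,000/418,200 = 4.67001.
r/52 = 4.67001^(1/520) − 1 ≈ 0.00296817, so r ≈ 52·0.00296817 = 15.43448%.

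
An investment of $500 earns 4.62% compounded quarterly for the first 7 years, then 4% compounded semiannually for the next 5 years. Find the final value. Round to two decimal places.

After 7 years at 4.62%: 500 × 1.37925931 ≈ 689.6297.
Then 5 years at 4%: 689.6297 × 1.21899442 ≈ 840.6547.

$840.65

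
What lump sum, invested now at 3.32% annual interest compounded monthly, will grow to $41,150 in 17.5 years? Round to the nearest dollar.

Periodic rate = 3.32%/12 = 0.00276667; 210 periods.
P = 41,150/(1 + 0.0332/12)^210 ≈ 41,150/1.7863916774 ≈ 23,035.2618.

$23,035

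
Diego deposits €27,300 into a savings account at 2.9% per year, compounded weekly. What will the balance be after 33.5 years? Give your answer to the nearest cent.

€72,104.46

Periodic rate = 2.9%/52 = 0.000557692; periods = 52·33.5 = 1742.
A = 27,300·(1 + 0.029/52)^1742 ≈ 27,300·2.6411890187 ≈ 72,104.4602.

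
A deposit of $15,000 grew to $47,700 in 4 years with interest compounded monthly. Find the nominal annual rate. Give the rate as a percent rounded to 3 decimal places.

29.273%

The 48-period growth factor is 47,700/15,000 = 3.18.
r/12 = 3.18^(1/48) − 1 ≈ 0.0243945, so r ≈ 12·0.0243945 = 29.27338%.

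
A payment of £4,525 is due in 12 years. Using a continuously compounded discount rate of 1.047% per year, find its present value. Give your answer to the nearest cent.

P = A·e^(−rt) = 4,525·e^(−0.12564).
e^(−0.12564) ≈ 0.8819322853, so P ≈ 3,990.7436.

£3,990.74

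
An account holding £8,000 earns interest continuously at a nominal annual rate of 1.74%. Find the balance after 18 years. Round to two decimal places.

£10,942.36

A = P·e^(rt) = 8,000·e^(0.0174·18) = 8,000·e^0.3132.
e^0.3132 ≈ 1.3677950627, so A ≈ 10,942.3605.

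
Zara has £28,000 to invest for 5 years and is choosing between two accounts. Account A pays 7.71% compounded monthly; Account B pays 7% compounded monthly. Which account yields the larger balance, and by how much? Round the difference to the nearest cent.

Account A growth factor: (1 + 0.006425)^60 ≈ 1.4685372838; balance ≈ 41,119.0439.
Account B growth factor: (1 + 0.07/12)^60 ≈ 1.4176252596; balance ≈ 39,693.5073.
Account A is larger by 1,425.5367.

Account A, by £1,425.54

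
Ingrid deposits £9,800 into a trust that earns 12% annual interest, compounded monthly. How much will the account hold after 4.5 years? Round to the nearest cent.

£16,771.82

Periodic rate = 12%/12 = 0.01; periods = 12·4.5 = 54.
A = 9,800·(1 + 0.01)^54 ≈ 9,800·1.7114104688 ≈ 16,771.8226.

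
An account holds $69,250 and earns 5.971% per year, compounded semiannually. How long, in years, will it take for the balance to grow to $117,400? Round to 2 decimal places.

We need (1 + 0.029855)^(2t) = 1.6953, so 2t = ln 1.6953 / ln 1.029855 ≈ 17.9436.
t ≈ 17.9436/2 = 8.9718 years.

8.97 years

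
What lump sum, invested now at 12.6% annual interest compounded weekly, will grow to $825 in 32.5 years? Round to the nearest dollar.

Periodic rate = 12.6%/52 = 0.00242308; 1690 periods.
P = 825/(1 + 0.126/52)^1690 ≈ 825/59.7426846 ≈ 13.8092.

$14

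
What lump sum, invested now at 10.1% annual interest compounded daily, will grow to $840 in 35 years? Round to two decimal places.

Growth factor = (1 + 0.101/365)^12775 ≈ 34.2782486.
P = 840/34.2782486 ≈ 24.5053.

$24.51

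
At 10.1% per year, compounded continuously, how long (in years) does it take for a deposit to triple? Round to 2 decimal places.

e^(0.101t) = 3, so 0.101t = ln 3 ≈ 1.0986.
t ≈ 1.0986/0.101 ≈ 10.8773.

10.88 years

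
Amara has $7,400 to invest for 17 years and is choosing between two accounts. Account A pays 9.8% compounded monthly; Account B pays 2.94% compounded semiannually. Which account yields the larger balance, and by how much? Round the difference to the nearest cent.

A: (1 + 0.098/12)^204 ≈ 5.2552836442, so 7,400 × 5.2552836442 ≈ 38,889.0990.
B: (1 + 0.0147)^34 ≈ 1.6424057346, so 7,400 × 1.6424057346 ≈ 12,153.8024.
Difference ≈ 26,735.2965 in favor of A.

Account A, by $26,735.30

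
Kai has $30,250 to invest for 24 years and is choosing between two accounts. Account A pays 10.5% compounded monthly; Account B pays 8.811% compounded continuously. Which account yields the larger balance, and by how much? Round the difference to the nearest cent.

A: (1 + 0.00875)^288 ≈ 12.2931093922, so 30,250 × 12.2931093922 ≈ 371,866.5591.
B: e^(0.08811·24) = e^2.11464 ≈ 8.28660205234, so 30,250 × 8.28660205234 ≈ 250,669.7121.
Difference ≈ 121,196.8470 in favor of A.

Account A, by $121,196.85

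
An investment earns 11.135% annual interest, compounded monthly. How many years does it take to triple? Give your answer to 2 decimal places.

9.91 years

(1 + 0.00927917)^(12t) = 3.
12t = ln 3 / ln(1 + 0.00927917) ≈ 1.0986/0.00923638 ≈ 118.9440.
t ≈ 9.9120.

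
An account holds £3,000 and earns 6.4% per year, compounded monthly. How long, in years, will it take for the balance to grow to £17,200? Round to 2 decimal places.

27.36 years

(1 + 0.00533333)^(12t) = 17,200/3,000 = 5.7333.
12t·ln(1 + 0.00533333) = ln(5.7333); 12t = 1.7463/0.00531916 ≈ 328.3031.
t ≈ 27.3586 years.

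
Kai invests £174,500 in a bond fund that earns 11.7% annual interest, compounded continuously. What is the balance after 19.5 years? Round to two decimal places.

A = P·e^(rt) = 174,500·e^(0.117·19.5) = 174,500·e^2.2815.
e^2.2815 ≈ 9.79135643441, so A ≈ 1,708,591.6978.

£1,708,591.70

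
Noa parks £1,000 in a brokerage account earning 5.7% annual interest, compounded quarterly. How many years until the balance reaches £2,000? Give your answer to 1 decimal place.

12.2 years

We need (1 + 0.01425)^(4t) = 2, so 4t = ln 2 / ln 1.01425 ≈ 48.9877.
t ≈ 48.9877/4 = 12.2469 years.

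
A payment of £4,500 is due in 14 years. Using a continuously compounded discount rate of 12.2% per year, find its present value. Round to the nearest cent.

£815.53

P = A·e^(−rt) = 4,500·e^(−1.708).
e^(−1.708) ≈ 0.1812278862, so P ≈ 815.5255.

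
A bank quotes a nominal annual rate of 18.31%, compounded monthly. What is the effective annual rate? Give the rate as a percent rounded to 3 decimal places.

One year is 12 periods at 0.0152583 each: (1 + 0.0152583)^12 ≈ 1.199275.
EAR = 1.199275 − 1 ≈ 19.92749%.

19.927%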